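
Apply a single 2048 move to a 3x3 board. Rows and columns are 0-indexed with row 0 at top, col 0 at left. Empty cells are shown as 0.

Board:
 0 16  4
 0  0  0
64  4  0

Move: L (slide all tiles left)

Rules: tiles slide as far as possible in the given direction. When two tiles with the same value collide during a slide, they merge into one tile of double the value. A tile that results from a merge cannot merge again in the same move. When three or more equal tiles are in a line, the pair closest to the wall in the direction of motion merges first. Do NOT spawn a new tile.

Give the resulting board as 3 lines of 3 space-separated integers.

Answer: 16  4  0
 0  0  0
64  4  0

Derivation:
Slide left:
row 0: [0, 16, 4] -> [16, 4, 0]
row 1: [0, 0, 0] -> [0, 0, 0]
row 2: [64, 4, 0] -> [64, 4, 0]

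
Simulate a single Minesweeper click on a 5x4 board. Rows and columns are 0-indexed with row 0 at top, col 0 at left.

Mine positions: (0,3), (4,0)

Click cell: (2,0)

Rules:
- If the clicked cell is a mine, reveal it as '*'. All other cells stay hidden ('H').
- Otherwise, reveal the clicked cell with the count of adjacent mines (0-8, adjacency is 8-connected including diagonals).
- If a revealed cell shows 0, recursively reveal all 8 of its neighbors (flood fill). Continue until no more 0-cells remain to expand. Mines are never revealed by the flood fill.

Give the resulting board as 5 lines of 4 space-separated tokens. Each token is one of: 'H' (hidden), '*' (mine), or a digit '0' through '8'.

0 0 1 H
0 0 1 1
0 0 0 0
1 1 0 0
H 1 0 0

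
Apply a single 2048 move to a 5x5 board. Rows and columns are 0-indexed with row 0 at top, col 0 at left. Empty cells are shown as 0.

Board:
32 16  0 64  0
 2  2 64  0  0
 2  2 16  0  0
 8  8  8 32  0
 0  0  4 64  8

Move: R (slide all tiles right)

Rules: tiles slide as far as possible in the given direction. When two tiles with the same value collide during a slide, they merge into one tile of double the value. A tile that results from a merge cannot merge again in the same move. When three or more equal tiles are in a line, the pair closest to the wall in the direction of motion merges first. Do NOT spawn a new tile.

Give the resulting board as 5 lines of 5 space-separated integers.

Answer:  0  0 32 16 64
 0  0  0  4 64
 0  0  0  4 16
 0  0  8 16 32
 0  0  4 64  8

Derivation:
Slide right:
row 0: [32, 16, 0, 64, 0] -> [0, 0, 32, 16, 64]
row 1: [2, 2, 64, 0, 0] -> [0, 0, 0, 4, 64]
row 2: [2, 2, 16, 0, 0] -> [0, 0, 0, 4, 16]
row 3: [8, 8, 8, 32, 0] -> [0, 0, 8, 16, 32]
row 4: [0, 0, 4, 64, 8] -> [0, 0, 4, 64, 8]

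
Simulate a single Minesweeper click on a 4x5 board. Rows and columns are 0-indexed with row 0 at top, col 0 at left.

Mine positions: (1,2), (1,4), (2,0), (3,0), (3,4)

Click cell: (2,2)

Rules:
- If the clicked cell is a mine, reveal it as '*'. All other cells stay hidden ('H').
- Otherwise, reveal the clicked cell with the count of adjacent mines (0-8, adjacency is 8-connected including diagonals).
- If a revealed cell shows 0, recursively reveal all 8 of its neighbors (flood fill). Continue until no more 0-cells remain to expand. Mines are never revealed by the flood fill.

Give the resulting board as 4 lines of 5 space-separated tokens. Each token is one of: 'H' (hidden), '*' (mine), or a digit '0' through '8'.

H H H H H
H H H H H
H H 1 H H
H H H H H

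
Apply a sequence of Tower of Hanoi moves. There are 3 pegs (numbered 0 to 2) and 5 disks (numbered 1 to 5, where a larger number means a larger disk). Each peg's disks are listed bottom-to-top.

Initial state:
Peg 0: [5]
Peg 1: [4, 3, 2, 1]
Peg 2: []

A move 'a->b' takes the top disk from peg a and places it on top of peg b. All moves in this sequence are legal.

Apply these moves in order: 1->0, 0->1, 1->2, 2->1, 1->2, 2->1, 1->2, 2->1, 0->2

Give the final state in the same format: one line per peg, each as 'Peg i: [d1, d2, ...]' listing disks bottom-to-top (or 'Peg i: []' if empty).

After move 1 (1->0):
Peg 0: [5, 1]
Peg 1: [4, 3, 2]
Peg 2: []

After move 2 (0->1):
Peg 0: [5]
Peg 1: [4, 3, 2, 1]
Peg 2: []

After move 3 (1->2):
Peg 0: [5]
Peg 1: [4, 3, 2]
Peg 2: [1]

After move 4 (2->1):
Peg 0: [5]
Peg 1: [4, 3, 2, 1]
Peg 2: []

After move 5 (1->2):
Peg 0: [5]
Peg 1: [4, 3, 2]
Peg 2: [1]

After move 6 (2->1):
Peg 0: [5]
Peg 1: [4, 3, 2, 1]
Peg 2: []

After move 7 (1->2):
Peg 0: [5]
Peg 1: [4, 3, 2]
Peg 2: [1]

After move 8 (2->1):
Peg 0: [5]
Peg 1: [4, 3, 2, 1]
Peg 2: []

After move 9 (0->2):
Peg 0: []
Peg 1: [4, 3, 2, 1]
Peg 2: [5]

Answer: Peg 0: []
Peg 1: [4, 3, 2, 1]
Peg 2: [5]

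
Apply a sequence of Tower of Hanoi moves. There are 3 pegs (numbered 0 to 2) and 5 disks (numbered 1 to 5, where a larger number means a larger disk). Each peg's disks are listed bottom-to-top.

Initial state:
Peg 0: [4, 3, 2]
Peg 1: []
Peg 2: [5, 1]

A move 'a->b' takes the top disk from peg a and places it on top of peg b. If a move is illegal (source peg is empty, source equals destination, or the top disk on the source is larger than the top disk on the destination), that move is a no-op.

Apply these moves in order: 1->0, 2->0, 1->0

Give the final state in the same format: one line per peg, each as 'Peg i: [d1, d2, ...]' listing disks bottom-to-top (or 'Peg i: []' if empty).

After move 1 (1->0):
Peg 0: [4, 3, 2]
Peg 1: []
Peg 2: [5, 1]

After move 2 (2->0):
Peg 0: [4, 3, 2, 1]
Peg 1: []
Peg 2: [5]

After move 3 (1->0):
Peg 0: [4, 3, 2, 1]
Peg 1: []
Peg 2: [5]

Answer: Peg 0: [4, 3, 2, 1]
Peg 1: []
Peg 2: [5]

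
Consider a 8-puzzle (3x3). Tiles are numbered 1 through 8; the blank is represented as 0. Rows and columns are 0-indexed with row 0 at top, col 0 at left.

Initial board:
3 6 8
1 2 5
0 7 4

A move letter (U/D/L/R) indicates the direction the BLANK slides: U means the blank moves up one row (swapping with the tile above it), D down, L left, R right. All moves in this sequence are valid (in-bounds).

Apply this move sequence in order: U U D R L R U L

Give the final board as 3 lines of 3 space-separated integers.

Answer: 0 3 8
2 6 5
1 7 4

Derivation:
After move 1 (U):
3 6 8
0 2 5
1 7 4

After move 2 (U):
0 6 8
3 2 5
1 7 4

After move 3 (D):
3 6 8
0 2 5
1 7 4

After move 4 (R):
3 6 8
2 0 5
1 7 4

After move 5 (L):
3 6 8
0 2 5
1 7 4

After move 6 (R):
3 6 8
2 0 5
1 7 4

After move 7 (U):
3 0 8
2 6 5
1 7 4

After move 8 (L):
0 3 8
2 6 5
1 7 4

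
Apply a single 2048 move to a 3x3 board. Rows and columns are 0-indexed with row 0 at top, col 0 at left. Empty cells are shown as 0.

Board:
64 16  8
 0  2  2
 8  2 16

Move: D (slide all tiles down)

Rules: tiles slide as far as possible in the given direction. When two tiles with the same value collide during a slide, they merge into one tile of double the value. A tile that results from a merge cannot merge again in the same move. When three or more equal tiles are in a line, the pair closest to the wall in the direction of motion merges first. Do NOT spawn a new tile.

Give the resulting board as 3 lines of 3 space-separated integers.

Slide down:
col 0: [64, 0, 8] -> [0, 64, 8]
col 1: [16, 2, 2] -> [0, 16, 4]
col 2: [8, 2, 16] -> [8, 2, 16]

Answer:  0  0  8
64 16  2
 8  4 16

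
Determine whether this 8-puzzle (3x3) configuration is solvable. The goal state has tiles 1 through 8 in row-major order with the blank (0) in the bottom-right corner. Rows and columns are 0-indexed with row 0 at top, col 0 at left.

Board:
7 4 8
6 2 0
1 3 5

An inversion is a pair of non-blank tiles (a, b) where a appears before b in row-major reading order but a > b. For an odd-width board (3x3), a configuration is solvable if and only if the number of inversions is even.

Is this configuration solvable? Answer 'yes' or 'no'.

Inversions (pairs i<j in row-major order where tile[i] > tile[j] > 0): 19
19 is odd, so the puzzle is not solvable.

Answer: no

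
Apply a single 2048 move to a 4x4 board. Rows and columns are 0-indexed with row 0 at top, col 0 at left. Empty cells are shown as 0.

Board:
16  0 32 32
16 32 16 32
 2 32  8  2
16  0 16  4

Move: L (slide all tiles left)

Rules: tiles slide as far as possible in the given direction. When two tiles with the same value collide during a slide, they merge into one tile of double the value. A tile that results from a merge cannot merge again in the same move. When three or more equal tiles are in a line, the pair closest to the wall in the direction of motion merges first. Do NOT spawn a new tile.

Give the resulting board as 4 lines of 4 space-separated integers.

Answer: 16 64  0  0
16 32 16 32
 2 32  8  2
32  4  0  0

Derivation:
Slide left:
row 0: [16, 0, 32, 32] -> [16, 64, 0, 0]
row 1: [16, 32, 16, 32] -> [16, 32, 16, 32]
row 2: [2, 32, 8, 2] -> [2, 32, 8, 2]
row 3: [16, 0, 16, 4] -> [32, 4, 0, 0]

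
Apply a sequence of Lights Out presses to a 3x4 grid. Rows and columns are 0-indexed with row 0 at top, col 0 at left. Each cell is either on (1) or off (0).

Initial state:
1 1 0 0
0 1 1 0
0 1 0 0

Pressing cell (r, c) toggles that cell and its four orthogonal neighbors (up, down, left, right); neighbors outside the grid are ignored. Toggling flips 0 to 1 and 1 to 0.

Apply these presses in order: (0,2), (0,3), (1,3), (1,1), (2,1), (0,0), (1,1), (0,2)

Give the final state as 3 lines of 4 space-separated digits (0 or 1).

After press 1 at (0,2):
1 0 1 1
0 1 0 0
0 1 0 0

After press 2 at (0,3):
1 0 0 0
0 1 0 1
0 1 0 0

After press 3 at (1,3):
1 0 0 1
0 1 1 0
0 1 0 1

After press 4 at (1,1):
1 1 0 1
1 0 0 0
0 0 0 1

After press 5 at (2,1):
1 1 0 1
1 1 0 0
1 1 1 1

After press 6 at (0,0):
0 0 0 1
0 1 0 0
1 1 1 1

After press 7 at (1,1):
0 1 0 1
1 0 1 0
1 0 1 1

After press 8 at (0,2):
0 0 1 0
1 0 0 0
1 0 1 1

Answer: 0 0 1 0
1 0 0 0
1 0 1 1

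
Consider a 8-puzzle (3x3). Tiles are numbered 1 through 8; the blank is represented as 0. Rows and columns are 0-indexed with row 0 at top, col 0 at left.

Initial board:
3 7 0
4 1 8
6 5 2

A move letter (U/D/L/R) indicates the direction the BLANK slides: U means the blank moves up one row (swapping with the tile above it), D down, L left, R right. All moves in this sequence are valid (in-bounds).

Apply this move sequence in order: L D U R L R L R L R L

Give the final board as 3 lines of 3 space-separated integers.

After move 1 (L):
3 0 7
4 1 8
6 5 2

After move 2 (D):
3 1 7
4 0 8
6 5 2

After move 3 (U):
3 0 7
4 1 8
6 5 2

After move 4 (R):
3 7 0
4 1 8
6 5 2

After move 5 (L):
3 0 7
4 1 8
6 5 2

After move 6 (R):
3 7 0
4 1 8
6 5 2

After move 7 (L):
3 0 7
4 1 8
6 5 2

After move 8 (R):
3 7 0
4 1 8
6 5 2

After move 9 (L):
3 0 7
4 1 8
6 5 2

After move 10 (R):
3 7 0
4 1 8
6 5 2

After move 11 (L):
3 0 7
4 1 8
6 5 2

Answer: 3 0 7
4 1 8
6 5 2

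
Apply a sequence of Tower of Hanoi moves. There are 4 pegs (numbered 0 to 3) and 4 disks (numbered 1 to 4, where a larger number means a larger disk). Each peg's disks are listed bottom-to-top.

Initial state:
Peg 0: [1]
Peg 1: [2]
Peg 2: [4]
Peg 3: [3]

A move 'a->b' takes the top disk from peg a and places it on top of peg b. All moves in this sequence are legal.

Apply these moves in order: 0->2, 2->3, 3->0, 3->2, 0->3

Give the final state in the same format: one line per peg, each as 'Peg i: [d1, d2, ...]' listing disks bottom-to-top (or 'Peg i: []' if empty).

Answer: Peg 0: []
Peg 1: [2]
Peg 2: [4, 3]
Peg 3: [1]

Derivation:
After move 1 (0->2):
Peg 0: []
Peg 1: [2]
Peg 2: [4, 1]
Peg 3: [3]

After move 2 (2->3):
Peg 0: []
Peg 1: [2]
Peg 2: [4]
Peg 3: [3, 1]

After move 3 (3->0):
Peg 0: [1]
Peg 1: [2]
Peg 2: [4]
Peg 3: [3]

After move 4 (3->2):
Peg 0: [1]
Peg 1: [2]
Peg 2: [4, 3]
Peg 3: []

After move 5 (0->3):
Peg 0: []
Peg 1: [2]
Peg 2: [4, 3]
Peg 3: [1]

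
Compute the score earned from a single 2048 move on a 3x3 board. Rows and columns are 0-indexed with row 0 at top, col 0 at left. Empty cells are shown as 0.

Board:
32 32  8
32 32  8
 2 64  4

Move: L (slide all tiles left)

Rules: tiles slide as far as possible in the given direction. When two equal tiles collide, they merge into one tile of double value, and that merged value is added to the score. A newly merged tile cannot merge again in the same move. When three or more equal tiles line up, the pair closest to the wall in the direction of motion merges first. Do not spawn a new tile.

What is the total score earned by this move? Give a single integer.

Answer: 128

Derivation:
Slide left:
row 0: [32, 32, 8] -> [64, 8, 0]  score +64 (running 64)
row 1: [32, 32, 8] -> [64, 8, 0]  score +64 (running 128)
row 2: [2, 64, 4] -> [2, 64, 4]  score +0 (running 128)
Board after move:
64  8  0
64  8  0
 2 64  4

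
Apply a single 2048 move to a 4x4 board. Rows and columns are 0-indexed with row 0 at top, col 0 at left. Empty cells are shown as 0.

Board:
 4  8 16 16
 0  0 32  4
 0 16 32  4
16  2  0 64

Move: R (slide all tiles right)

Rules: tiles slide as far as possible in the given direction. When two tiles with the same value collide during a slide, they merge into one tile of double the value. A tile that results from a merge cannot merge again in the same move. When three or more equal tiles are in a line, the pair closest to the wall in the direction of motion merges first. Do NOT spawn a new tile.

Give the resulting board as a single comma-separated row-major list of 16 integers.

Slide right:
row 0: [4, 8, 16, 16] -> [0, 4, 8, 32]
row 1: [0, 0, 32, 4] -> [0, 0, 32, 4]
row 2: [0, 16, 32, 4] -> [0, 16, 32, 4]
row 3: [16, 2, 0, 64] -> [0, 16, 2, 64]

Answer: 0, 4, 8, 32, 0, 0, 32, 4, 0, 16, 32, 4, 0, 16, 2, 64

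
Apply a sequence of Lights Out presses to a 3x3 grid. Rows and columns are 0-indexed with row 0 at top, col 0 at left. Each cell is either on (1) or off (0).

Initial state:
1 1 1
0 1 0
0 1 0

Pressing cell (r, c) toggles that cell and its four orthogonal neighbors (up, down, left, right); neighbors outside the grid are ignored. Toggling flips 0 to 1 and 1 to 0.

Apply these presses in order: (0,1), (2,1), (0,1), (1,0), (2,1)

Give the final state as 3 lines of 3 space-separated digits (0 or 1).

Answer: 0 1 1
1 0 0
1 1 0

Derivation:
After press 1 at (0,1):
0 0 0
0 0 0
0 1 0

After press 2 at (2,1):
0 0 0
0 1 0
1 0 1

After press 3 at (0,1):
1 1 1
0 0 0
1 0 1

After press 4 at (1,0):
0 1 1
1 1 0
0 0 1

After press 5 at (2,1):
0 1 1
1 0 0
1 1 0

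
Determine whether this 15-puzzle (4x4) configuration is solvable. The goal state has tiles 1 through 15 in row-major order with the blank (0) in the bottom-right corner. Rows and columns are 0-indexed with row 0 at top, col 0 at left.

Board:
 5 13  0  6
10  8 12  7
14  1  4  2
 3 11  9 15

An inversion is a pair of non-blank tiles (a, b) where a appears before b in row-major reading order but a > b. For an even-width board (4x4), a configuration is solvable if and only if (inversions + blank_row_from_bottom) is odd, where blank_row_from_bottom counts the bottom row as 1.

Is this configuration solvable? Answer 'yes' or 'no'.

Answer: yes

Derivation:
Inversions: 51
Blank is in row 0 (0-indexed from top), which is row 4 counting from the bottom (bottom = 1).
51 + 4 = 55, which is odd, so the puzzle is solvable.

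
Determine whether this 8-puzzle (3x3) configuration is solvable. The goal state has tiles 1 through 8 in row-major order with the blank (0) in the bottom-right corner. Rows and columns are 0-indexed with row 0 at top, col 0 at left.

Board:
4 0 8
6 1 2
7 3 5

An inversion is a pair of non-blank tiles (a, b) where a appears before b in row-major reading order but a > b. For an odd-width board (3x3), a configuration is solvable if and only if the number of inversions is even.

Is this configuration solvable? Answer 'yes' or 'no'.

Answer: no

Derivation:
Inversions (pairs i<j in row-major order where tile[i] > tile[j] > 0): 15
15 is odd, so the puzzle is not solvable.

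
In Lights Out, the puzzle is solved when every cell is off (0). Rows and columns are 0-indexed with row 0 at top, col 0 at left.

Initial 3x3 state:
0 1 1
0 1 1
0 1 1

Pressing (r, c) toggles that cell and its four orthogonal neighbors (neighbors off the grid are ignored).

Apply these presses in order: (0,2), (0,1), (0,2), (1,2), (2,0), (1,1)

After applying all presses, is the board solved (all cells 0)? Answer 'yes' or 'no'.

Answer: no

Derivation:
After press 1 at (0,2):
0 0 0
0 1 0
0 1 1

After press 2 at (0,1):
1 1 1
0 0 0
0 1 1

After press 3 at (0,2):
1 0 0
0 0 1
0 1 1

After press 4 at (1,2):
1 0 1
0 1 0
0 1 0

After press 5 at (2,0):
1 0 1
1 1 0
1 0 0

After press 6 at (1,1):
1 1 1
0 0 1
1 1 0

Lights still on: 6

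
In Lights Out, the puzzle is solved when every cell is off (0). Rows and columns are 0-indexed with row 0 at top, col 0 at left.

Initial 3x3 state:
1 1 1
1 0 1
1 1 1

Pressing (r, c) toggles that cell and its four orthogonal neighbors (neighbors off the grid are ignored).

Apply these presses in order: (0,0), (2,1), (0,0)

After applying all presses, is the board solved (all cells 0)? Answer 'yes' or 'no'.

Answer: no

Derivation:
After press 1 at (0,0):
0 0 1
0 0 1
1 1 1

After press 2 at (2,1):
0 0 1
0 1 1
0 0 0

After press 3 at (0,0):
1 1 1
1 1 1
0 0 0

Lights still on: 6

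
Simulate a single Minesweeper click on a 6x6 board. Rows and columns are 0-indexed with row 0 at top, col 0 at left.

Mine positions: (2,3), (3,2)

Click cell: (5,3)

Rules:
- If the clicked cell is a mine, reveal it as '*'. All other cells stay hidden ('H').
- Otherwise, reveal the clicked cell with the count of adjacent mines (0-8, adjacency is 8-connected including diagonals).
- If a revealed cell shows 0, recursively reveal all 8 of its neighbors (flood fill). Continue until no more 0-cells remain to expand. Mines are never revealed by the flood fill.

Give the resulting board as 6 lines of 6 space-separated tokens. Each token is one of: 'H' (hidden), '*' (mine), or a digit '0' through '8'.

0 0 0 0 0 0
0 0 1 1 1 0
0 1 2 H 1 0
0 1 H 2 1 0
0 1 1 1 0 0
0 0 0 0 0 0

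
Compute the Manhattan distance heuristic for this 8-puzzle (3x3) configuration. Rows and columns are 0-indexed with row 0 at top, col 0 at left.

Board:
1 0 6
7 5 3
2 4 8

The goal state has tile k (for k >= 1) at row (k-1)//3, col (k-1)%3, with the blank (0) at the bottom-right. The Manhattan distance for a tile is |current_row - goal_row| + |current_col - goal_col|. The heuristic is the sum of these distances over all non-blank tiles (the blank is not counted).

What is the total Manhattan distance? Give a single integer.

Answer: 9

Derivation:
Tile 1: (0,0)->(0,0) = 0
Tile 6: (0,2)->(1,2) = 1
Tile 7: (1,0)->(2,0) = 1
Tile 5: (1,1)->(1,1) = 0
Tile 3: (1,2)->(0,2) = 1
Tile 2: (2,0)->(0,1) = 3
Tile 4: (2,1)->(1,0) = 2
Tile 8: (2,2)->(2,1) = 1
Sum: 0 + 1 + 1 + 0 + 1 + 3 + 2 + 1 = 9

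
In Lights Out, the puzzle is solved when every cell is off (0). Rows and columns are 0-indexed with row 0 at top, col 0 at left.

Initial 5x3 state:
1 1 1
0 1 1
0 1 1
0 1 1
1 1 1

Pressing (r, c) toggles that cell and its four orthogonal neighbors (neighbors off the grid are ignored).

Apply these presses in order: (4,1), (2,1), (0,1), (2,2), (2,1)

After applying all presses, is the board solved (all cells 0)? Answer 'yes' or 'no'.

Answer: yes

Derivation:
After press 1 at (4,1):
1 1 1
0 1 1
0 1 1
0 0 1
0 0 0

After press 2 at (2,1):
1 1 1
0 0 1
1 0 0
0 1 1
0 0 0

After press 3 at (0,1):
0 0 0
0 1 1
1 0 0
0 1 1
0 0 0

After press 4 at (2,2):
0 0 0
0 1 0
1 1 1
0 1 0
0 0 0

After press 5 at (2,1):
0 0 0
0 0 0
0 0 0
0 0 0
0 0 0

Lights still on: 0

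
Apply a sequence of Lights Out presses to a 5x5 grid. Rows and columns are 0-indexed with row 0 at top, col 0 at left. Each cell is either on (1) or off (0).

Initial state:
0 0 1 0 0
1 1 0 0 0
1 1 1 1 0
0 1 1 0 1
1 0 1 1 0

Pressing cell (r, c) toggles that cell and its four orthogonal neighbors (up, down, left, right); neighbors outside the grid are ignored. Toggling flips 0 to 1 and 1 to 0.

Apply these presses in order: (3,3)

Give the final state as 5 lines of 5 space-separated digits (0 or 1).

Answer: 0 0 1 0 0
1 1 0 0 0
1 1 1 0 0
0 1 0 1 0
1 0 1 0 0

Derivation:
After press 1 at (3,3):
0 0 1 0 0
1 1 0 0 0
1 1 1 0 0
0 1 0 1 0
1 0 1 0 0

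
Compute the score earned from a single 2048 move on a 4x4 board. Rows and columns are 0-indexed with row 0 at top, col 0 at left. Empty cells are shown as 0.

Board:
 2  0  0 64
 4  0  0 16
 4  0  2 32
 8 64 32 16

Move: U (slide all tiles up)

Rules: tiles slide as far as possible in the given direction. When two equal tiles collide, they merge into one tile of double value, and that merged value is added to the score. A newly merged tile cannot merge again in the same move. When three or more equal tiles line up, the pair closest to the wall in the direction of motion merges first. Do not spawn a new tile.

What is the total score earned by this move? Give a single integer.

Slide up:
col 0: [2, 4, 4, 8] -> [2, 8, 8, 0]  score +8 (running 8)
col 1: [0, 0, 0, 64] -> [64, 0, 0, 0]  score +0 (running 8)
col 2: [0, 0, 2, 32] -> [2, 32, 0, 0]  score +0 (running 8)
col 3: [64, 16, 32, 16] -> [64, 16, 32, 16]  score +0 (running 8)
Board after move:
 2 64  2 64
 8  0 32 16
 8  0  0 32
 0  0  0 16

Answer: 8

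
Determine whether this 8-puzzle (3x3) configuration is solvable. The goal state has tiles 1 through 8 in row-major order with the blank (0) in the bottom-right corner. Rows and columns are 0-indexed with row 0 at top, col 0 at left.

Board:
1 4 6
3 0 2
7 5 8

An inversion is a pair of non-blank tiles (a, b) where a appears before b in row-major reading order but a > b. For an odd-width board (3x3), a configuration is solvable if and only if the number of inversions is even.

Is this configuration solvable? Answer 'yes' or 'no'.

Answer: no

Derivation:
Inversions (pairs i<j in row-major order where tile[i] > tile[j] > 0): 7
7 is odd, so the puzzle is not solvable.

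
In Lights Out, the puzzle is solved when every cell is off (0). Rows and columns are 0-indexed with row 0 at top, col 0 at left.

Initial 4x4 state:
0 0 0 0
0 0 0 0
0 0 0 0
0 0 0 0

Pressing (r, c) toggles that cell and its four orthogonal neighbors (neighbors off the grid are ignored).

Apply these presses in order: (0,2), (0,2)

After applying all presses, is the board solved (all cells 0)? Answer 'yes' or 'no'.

Answer: yes

Derivation:
After press 1 at (0,2):
0 1 1 1
0 0 1 0
0 0 0 0
0 0 0 0

After press 2 at (0,2):
0 0 0 0
0 0 0 0
0 0 0 0
0 0 0 0

Lights still on: 0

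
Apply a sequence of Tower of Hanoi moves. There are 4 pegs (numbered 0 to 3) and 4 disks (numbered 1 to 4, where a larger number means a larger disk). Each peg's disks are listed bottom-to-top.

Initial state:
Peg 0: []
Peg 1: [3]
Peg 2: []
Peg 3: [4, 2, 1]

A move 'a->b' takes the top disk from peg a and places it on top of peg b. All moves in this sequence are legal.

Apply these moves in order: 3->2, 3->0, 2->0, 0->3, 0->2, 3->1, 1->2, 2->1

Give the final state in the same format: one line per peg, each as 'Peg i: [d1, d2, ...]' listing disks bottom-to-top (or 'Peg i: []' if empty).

Answer: Peg 0: []
Peg 1: [3, 1]
Peg 2: [2]
Peg 3: [4]

Derivation:
After move 1 (3->2):
Peg 0: []
Peg 1: [3]
Peg 2: [1]
Peg 3: [4, 2]

After move 2 (3->0):
Peg 0: [2]
Peg 1: [3]
Peg 2: [1]
Peg 3: [4]

After move 3 (2->0):
Peg 0: [2, 1]
Peg 1: [3]
Peg 2: []
Peg 3: [4]

After move 4 (0->3):
Peg 0: [2]
Peg 1: [3]
Peg 2: []
Peg 3: [4, 1]

After move 5 (0->2):
Peg 0: []
Peg 1: [3]
Peg 2: [2]
Peg 3: [4, 1]

After move 6 (3->1):
Peg 0: []
Peg 1: [3, 1]
Peg 2: [2]
Peg 3: [4]

After move 7 (1->2):
Peg 0: []
Peg 1: [3]
Peg 2: [2, 1]
Peg 3: [4]

After move 8 (2->1):
Peg 0: []
Peg 1: [3, 1]
Peg 2: [2]
Peg 3: [4]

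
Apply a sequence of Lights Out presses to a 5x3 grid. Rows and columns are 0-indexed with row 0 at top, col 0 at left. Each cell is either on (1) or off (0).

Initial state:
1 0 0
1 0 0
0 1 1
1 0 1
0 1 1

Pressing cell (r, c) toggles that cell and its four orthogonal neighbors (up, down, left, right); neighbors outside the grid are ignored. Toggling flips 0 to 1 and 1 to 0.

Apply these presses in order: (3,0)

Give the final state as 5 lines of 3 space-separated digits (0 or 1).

Answer: 1 0 0
1 0 0
1 1 1
0 1 1
1 1 1

Derivation:
After press 1 at (3,0):
1 0 0
1 0 0
1 1 1
0 1 1
1 1 1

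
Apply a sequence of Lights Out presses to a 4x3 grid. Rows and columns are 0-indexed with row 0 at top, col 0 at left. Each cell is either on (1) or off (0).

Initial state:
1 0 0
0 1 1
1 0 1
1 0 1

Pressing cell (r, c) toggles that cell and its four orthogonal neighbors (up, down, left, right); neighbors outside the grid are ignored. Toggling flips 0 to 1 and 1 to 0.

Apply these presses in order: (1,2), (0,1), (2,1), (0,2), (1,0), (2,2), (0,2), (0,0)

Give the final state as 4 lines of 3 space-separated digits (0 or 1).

After press 1 at (1,2):
1 0 1
0 0 0
1 0 0
1 0 1

After press 2 at (0,1):
0 1 0
0 1 0
1 0 0
1 0 1

After press 3 at (2,1):
0 1 0
0 0 0
0 1 1
1 1 1

After press 4 at (0,2):
0 0 1
0 0 1
0 1 1
1 1 1

After press 5 at (1,0):
1 0 1
1 1 1
1 1 1
1 1 1

After press 6 at (2,2):
1 0 1
1 1 0
1 0 0
1 1 0

After press 7 at (0,2):
1 1 0
1 1 1
1 0 0
1 1 0

After press 8 at (0,0):
0 0 0
0 1 1
1 0 0
1 1 0

Answer: 0 0 0
0 1 1
1 0 0
1 1 0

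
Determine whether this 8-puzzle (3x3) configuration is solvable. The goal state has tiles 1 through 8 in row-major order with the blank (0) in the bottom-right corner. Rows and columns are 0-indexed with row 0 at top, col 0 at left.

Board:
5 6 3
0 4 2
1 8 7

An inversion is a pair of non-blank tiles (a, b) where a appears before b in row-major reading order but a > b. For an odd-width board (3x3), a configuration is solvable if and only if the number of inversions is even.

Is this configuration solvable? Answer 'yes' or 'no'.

Inversions (pairs i<j in row-major order where tile[i] > tile[j] > 0): 14
14 is even, so the puzzle is solvable.

Answer: yes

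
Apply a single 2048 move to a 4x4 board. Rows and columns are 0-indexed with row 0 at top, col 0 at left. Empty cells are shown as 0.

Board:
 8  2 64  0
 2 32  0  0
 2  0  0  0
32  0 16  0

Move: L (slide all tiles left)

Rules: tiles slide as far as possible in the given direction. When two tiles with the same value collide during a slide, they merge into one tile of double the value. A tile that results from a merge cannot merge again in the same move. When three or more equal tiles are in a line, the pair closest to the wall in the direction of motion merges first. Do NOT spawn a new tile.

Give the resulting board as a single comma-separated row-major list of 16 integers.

Answer: 8, 2, 64, 0, 2, 32, 0, 0, 2, 0, 0, 0, 32, 16, 0, 0

Derivation:
Slide left:
row 0: [8, 2, 64, 0] -> [8, 2, 64, 0]
row 1: [2, 32, 0, 0] -> [2, 32, 0, 0]
row 2: [2, 0, 0, 0] -> [2, 0, 0, 0]
row 3: [32, 0, 16, 0] -> [32, 16, 0, 0]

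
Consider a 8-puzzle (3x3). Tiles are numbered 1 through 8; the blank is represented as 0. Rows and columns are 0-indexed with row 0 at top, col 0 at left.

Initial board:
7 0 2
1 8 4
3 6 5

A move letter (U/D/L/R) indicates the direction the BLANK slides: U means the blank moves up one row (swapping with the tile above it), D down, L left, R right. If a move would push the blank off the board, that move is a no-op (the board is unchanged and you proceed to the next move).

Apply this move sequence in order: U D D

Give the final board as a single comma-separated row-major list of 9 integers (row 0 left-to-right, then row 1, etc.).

After move 1 (U):
7 0 2
1 8 4
3 6 5

After move 2 (D):
7 8 2
1 0 4
3 6 5

After move 3 (D):
7 8 2
1 6 4
3 0 5

Answer: 7, 8, 2, 1, 6, 4, 3, 0, 5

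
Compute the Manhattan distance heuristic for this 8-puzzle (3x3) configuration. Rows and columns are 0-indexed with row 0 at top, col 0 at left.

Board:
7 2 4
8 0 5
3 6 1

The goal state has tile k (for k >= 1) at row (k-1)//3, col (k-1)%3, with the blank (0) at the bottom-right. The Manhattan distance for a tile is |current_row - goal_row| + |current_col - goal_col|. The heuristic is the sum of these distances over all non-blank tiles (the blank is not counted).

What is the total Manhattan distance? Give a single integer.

Tile 7: (0,0)->(2,0) = 2
Tile 2: (0,1)->(0,1) = 0
Tile 4: (0,2)->(1,0) = 3
Tile 8: (1,0)->(2,1) = 2
Tile 5: (1,2)->(1,1) = 1
Tile 3: (2,0)->(0,2) = 4
Tile 6: (2,1)->(1,2) = 2
Tile 1: (2,2)->(0,0) = 4
Sum: 2 + 0 + 3 + 2 + 1 + 4 + 2 + 4 = 18

Answer: 18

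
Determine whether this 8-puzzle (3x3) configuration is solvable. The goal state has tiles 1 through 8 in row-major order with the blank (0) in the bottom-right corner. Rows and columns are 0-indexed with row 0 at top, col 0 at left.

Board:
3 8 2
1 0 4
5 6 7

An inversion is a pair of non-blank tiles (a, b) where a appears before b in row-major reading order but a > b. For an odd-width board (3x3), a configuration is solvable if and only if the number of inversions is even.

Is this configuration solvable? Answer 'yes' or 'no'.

Answer: no

Derivation:
Inversions (pairs i<j in row-major order where tile[i] > tile[j] > 0): 9
9 is odd, so the puzzle is not solvable.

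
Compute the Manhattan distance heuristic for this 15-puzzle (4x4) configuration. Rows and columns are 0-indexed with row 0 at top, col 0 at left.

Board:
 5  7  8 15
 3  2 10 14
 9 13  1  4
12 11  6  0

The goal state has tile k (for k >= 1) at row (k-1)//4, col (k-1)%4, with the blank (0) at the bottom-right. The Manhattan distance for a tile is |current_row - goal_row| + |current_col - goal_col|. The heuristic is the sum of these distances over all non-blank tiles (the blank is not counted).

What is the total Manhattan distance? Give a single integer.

Tile 5: at (0,0), goal (1,0), distance |0-1|+|0-0| = 1
Tile 7: at (0,1), goal (1,2), distance |0-1|+|1-2| = 2
Tile 8: at (0,2), goal (1,3), distance |0-1|+|2-3| = 2
Tile 15: at (0,3), goal (3,2), distance |0-3|+|3-2| = 4
Tile 3: at (1,0), goal (0,2), distance |1-0|+|0-2| = 3
Tile 2: at (1,1), goal (0,1), distance |1-0|+|1-1| = 1
Tile 10: at (1,2), goal (2,1), distance |1-2|+|2-1| = 2
Tile 14: at (1,3), goal (3,1), distance |1-3|+|3-1| = 4
Tile 9: at (2,0), goal (2,0), distance |2-2|+|0-0| = 0
Tile 13: at (2,1), goal (3,0), distance |2-3|+|1-0| = 2
Tile 1: at (2,2), goal (0,0), distance |2-0|+|2-0| = 4
Tile 4: at (2,3), goal (0,3), distance |2-0|+|3-3| = 2
Tile 12: at (3,0), goal (2,3), distance |3-2|+|0-3| = 4
Tile 11: at (3,1), goal (2,2), distance |3-2|+|1-2| = 2
Tile 6: at (3,2), goal (1,1), distance |3-1|+|2-1| = 3
Sum: 1 + 2 + 2 + 4 + 3 + 1 + 2 + 4 + 0 + 2 + 4 + 2 + 4 + 2 + 3 = 36

Answer: 36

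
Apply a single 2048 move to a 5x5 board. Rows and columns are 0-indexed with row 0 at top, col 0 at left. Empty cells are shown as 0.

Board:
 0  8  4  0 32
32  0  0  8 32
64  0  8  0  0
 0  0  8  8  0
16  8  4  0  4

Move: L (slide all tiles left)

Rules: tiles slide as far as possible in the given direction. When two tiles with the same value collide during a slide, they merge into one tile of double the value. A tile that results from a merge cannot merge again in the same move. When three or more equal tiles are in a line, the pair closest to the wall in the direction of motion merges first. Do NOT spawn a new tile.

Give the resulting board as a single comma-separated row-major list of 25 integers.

Answer: 8, 4, 32, 0, 0, 32, 8, 32, 0, 0, 64, 8, 0, 0, 0, 16, 0, 0, 0, 0, 16, 8, 8, 0, 0

Derivation:
Slide left:
row 0: [0, 8, 4, 0, 32] -> [8, 4, 32, 0, 0]
row 1: [32, 0, 0, 8, 32] -> [32, 8, 32, 0, 0]
row 2: [64, 0, 8, 0, 0] -> [64, 8, 0, 0, 0]
row 3: [0, 0, 8, 8, 0] -> [16, 0, 0, 0, 0]
row 4: [16, 8, 4, 0, 4] -> [16, 8, 8, 0, 0]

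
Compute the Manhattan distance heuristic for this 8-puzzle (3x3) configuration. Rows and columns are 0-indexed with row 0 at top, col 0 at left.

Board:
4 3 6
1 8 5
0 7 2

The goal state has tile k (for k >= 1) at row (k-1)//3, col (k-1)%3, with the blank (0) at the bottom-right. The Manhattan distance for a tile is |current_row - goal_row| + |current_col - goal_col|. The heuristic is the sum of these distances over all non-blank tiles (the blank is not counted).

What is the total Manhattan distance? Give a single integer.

Answer: 10

Derivation:
Tile 4: (0,0)->(1,0) = 1
Tile 3: (0,1)->(0,2) = 1
Tile 6: (0,2)->(1,2) = 1
Tile 1: (1,0)->(0,0) = 1
Tile 8: (1,1)->(2,1) = 1
Tile 5: (1,2)->(1,1) = 1
Tile 7: (2,1)->(2,0) = 1
Tile 2: (2,2)->(0,1) = 3
Sum: 1 + 1 + 1 + 1 + 1 + 1 + 1 + 3 = 10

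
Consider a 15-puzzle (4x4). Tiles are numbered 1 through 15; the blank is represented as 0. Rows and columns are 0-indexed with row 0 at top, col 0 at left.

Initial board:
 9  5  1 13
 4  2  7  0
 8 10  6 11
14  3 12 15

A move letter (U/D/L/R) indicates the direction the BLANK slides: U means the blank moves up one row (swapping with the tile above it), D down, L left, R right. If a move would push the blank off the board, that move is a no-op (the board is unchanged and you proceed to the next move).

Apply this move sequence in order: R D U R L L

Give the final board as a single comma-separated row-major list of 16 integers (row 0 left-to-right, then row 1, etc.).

After move 1 (R):
 9  5  1 13
 4  2  7  0
 8 10  6 11
14  3 12 15

After move 2 (D):
 9  5  1 13
 4  2  7 11
 8 10  6  0
14  3 12 15

After move 3 (U):
 9  5  1 13
 4  2  7  0
 8 10  6 11
14  3 12 15

After move 4 (R):
 9  5  1 13
 4  2  7  0
 8 10  6 11
14  3 12 15

After move 5 (L):
 9  5  1 13
 4  2  0  7
 8 10  6 11
14  3 12 15

After move 6 (L):
 9  5  1 13
 4  0  2  7
 8 10  6 11
14  3 12 15

Answer: 9, 5, 1, 13, 4, 0, 2, 7, 8, 10, 6, 11, 14, 3, 12, 15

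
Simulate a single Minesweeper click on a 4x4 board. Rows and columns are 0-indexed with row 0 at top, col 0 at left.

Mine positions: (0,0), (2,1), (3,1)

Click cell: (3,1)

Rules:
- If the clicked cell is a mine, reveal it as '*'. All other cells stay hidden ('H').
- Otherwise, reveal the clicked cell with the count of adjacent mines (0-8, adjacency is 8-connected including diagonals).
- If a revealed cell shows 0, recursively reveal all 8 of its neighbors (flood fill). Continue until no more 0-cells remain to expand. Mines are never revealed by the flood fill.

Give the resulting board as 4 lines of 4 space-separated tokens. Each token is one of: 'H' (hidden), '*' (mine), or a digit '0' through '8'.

H H H H
H H H H
H H H H
H * H H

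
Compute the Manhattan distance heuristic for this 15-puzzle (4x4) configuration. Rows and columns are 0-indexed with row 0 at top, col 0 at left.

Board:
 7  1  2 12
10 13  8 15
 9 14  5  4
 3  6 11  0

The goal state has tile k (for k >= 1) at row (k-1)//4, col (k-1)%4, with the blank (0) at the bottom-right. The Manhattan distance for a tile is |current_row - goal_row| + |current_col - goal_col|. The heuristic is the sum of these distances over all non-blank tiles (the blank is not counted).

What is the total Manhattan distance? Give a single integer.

Answer: 30

Derivation:
Tile 7: (0,0)->(1,2) = 3
Tile 1: (0,1)->(0,0) = 1
Tile 2: (0,2)->(0,1) = 1
Tile 12: (0,3)->(2,3) = 2
Tile 10: (1,0)->(2,1) = 2
Tile 13: (1,1)->(3,0) = 3
Tile 8: (1,2)->(1,3) = 1
Tile 15: (1,3)->(3,2) = 3
Tile 9: (2,0)->(2,0) = 0
Tile 14: (2,1)->(3,1) = 1
Tile 5: (2,2)->(1,0) = 3
Tile 4: (2,3)->(0,3) = 2
Tile 3: (3,0)->(0,2) = 5
Tile 6: (3,1)->(1,1) = 2
Tile 11: (3,2)->(2,2) = 1
Sum: 3 + 1 + 1 + 2 + 2 + 3 + 1 + 3 + 0 + 1 + 3 + 2 + 5 + 2 + 1 = 30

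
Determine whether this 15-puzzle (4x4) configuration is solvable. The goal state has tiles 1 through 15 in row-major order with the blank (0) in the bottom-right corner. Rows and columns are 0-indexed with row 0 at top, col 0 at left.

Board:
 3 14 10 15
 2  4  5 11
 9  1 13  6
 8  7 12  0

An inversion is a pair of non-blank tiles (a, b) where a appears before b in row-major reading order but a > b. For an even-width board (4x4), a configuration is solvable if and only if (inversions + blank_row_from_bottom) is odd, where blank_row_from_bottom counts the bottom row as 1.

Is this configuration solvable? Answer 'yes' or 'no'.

Answer: yes

Derivation:
Inversions: 50
Blank is in row 3 (0-indexed from top), which is row 1 counting from the bottom (bottom = 1).
50 + 1 = 51, which is odd, so the puzzle is solvable.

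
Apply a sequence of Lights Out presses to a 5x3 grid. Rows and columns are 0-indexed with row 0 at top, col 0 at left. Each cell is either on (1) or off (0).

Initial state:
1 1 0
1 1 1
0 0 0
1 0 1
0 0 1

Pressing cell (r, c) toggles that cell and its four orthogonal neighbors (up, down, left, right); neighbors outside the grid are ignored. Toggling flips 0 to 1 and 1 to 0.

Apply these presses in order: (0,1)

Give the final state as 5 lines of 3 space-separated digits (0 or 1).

Answer: 0 0 1
1 0 1
0 0 0
1 0 1
0 0 1

Derivation:
After press 1 at (0,1):
0 0 1
1 0 1
0 0 0
1 0 1
0 0 1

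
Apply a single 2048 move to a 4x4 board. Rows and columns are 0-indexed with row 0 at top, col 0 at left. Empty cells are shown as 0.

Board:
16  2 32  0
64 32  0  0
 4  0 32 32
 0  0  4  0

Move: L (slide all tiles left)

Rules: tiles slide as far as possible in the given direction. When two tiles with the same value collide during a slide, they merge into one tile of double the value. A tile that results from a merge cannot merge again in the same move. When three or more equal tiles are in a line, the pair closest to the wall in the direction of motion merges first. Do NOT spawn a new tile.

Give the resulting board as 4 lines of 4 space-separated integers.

Answer: 16  2 32  0
64 32  0  0
 4 64  0  0
 4  0  0  0

Derivation:
Slide left:
row 0: [16, 2, 32, 0] -> [16, 2, 32, 0]
row 1: [64, 32, 0, 0] -> [64, 32, 0, 0]
row 2: [4, 0, 32, 32] -> [4, 64, 0, 0]
row 3: [0, 0, 4, 0] -> [4, 0, 0, 0]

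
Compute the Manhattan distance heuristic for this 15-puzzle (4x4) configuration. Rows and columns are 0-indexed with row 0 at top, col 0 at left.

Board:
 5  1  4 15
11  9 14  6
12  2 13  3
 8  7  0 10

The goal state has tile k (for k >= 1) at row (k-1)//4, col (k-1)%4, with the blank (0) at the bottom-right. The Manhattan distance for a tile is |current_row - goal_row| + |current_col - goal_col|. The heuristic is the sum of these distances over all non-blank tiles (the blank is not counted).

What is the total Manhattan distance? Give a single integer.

Tile 5: (0,0)->(1,0) = 1
Tile 1: (0,1)->(0,0) = 1
Tile 4: (0,2)->(0,3) = 1
Tile 15: (0,3)->(3,2) = 4
Tile 11: (1,0)->(2,2) = 3
Tile 9: (1,1)->(2,0) = 2
Tile 14: (1,2)->(3,1) = 3
Tile 6: (1,3)->(1,1) = 2
Tile 12: (2,0)->(2,3) = 3
Tile 2: (2,1)->(0,1) = 2
Tile 13: (2,2)->(3,0) = 3
Tile 3: (2,3)->(0,2) = 3
Tile 8: (3,0)->(1,3) = 5
Tile 7: (3,1)->(1,2) = 3
Tile 10: (3,3)->(2,1) = 3
Sum: 1 + 1 + 1 + 4 + 3 + 2 + 3 + 2 + 3 + 2 + 3 + 3 + 5 + 3 + 3 = 39

Answer: 39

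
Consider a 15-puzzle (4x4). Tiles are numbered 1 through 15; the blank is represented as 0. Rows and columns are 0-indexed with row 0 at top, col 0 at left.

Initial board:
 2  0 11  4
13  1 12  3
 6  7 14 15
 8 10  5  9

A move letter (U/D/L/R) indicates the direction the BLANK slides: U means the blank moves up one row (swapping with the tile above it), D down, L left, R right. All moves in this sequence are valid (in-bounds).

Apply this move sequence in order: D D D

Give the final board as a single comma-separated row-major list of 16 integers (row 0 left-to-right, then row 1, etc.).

Answer: 2, 1, 11, 4, 13, 7, 12, 3, 6, 10, 14, 15, 8, 0, 5, 9

Derivation:
After move 1 (D):
 2  1 11  4
13  0 12  3
 6  7 14 15
 8 10  5  9

After move 2 (D):
 2  1 11  4
13  7 12  3
 6  0 14 15
 8 10  5  9

After move 3 (D):
 2  1 11  4
13  7 12  3
 6 10 14 15
 8  0  5  9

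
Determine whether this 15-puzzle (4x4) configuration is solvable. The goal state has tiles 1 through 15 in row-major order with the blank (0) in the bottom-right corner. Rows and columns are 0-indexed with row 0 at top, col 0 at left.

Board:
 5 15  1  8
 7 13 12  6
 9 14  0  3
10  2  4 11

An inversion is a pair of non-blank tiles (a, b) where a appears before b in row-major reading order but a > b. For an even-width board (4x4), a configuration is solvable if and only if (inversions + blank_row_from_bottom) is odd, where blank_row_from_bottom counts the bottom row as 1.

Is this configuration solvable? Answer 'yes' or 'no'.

Inversions: 55
Blank is in row 2 (0-indexed from top), which is row 2 counting from the bottom (bottom = 1).
55 + 2 = 57, which is odd, so the puzzle is solvable.

Answer: yes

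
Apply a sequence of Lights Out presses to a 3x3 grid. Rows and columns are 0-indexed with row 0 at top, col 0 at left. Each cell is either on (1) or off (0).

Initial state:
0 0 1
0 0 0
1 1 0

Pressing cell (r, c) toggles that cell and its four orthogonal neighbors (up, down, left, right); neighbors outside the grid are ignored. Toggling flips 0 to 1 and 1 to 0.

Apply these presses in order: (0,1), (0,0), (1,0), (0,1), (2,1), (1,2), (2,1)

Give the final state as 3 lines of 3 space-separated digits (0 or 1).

After press 1 at (0,1):
1 1 0
0 1 0
1 1 0

After press 2 at (0,0):
0 0 0
1 1 0
1 1 0

After press 3 at (1,0):
1 0 0
0 0 0
0 1 0

After press 4 at (0,1):
0 1 1
0 1 0
0 1 0

After press 5 at (2,1):
0 1 1
0 0 0
1 0 1

After press 6 at (1,2):
0 1 0
0 1 1
1 0 0

After press 7 at (2,1):
0 1 0
0 0 1
0 1 1

Answer: 0 1 0
0 0 1
0 1 1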